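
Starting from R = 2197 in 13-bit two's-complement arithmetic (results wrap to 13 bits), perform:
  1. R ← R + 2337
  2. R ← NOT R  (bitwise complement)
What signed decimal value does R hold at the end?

Start: R = 2197 = 0100010010101.
R = 2197 + 2337 = 4534; wraps to -3658 = 1000110110110
R = NOT 1000110110110 = 0111001001001 = 3657

3657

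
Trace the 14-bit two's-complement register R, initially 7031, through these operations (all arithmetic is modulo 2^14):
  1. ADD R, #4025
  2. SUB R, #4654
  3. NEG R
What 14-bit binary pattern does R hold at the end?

Start: R = 7031 = 01101101110111.
R = 7031 + 4025 = 11056; wraps to -5328 = 10101100110000
R = -5328 − 4654 = -9982; wraps to 6402 = 01100100000010
R = −(6402) = -6402 = 10011011111110

10011011111110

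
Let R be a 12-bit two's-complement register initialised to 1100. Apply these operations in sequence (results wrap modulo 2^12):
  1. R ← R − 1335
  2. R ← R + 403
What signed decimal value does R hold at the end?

168

Start: R = 1100 = 010001001100.
R = 1100 − 1335 = -235 = 111100010101
R = -235 + 403 = 168 = 000010101000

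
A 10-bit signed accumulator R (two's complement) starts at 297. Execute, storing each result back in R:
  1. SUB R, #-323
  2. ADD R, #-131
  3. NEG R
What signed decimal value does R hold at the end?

-489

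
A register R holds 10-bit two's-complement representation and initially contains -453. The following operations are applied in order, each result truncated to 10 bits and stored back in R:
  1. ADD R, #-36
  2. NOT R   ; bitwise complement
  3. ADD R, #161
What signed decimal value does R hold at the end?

-375

Start: R = -453 = 1000111011.
R = -453 + (-36) = -489 = 1000010111
R = NOT 1000010111 = 0111101000 = 488
R = 488 + 161 = 649; wraps to -375 = 1010001001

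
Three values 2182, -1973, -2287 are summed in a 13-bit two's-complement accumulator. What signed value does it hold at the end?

-2078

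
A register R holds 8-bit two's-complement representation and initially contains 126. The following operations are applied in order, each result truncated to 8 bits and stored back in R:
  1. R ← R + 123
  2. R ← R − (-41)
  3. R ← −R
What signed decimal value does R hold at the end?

Start: R = 126 = 01111110.
R = 126 + 123 = 249; wraps to -7 = 11111001
R = -7 − (-41) = 34 = 00100010
R = −(34) = -34 = 11011110

-34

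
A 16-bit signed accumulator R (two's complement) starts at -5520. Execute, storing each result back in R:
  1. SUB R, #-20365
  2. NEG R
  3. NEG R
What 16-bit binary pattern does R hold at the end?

0011100111111101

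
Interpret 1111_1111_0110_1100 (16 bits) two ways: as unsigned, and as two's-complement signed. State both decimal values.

Unsigned: 1111111101101100 = 65388.
Signed: MSB=1 → 65388 − 65536 = -148.

unsigned = 65388, signed = -148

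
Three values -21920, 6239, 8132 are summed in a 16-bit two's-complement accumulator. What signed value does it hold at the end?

-21920 + 6239 = -15681 (1100001010111111)
-15681 + 8132 = -7549 (1110001010000011)

-7549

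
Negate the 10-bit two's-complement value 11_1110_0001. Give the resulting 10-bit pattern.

Invert: 0000011110. Add 1: 0000011111.

0000011111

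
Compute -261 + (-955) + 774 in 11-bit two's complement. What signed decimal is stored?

-261 + (-955) = -1216 → wraps to 832 (01101000000)
832 + 774 = 1606 → wraps to -442 (11001000110)

-442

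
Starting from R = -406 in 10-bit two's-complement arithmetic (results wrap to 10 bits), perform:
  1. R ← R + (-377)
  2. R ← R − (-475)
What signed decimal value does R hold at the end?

-308

Start: R = -406 = 1001101010.
R = -406 + (-377) = -783; wraps to 241 = 0011110001
R = 241 − (-475) = 716; wraps to -308 = 1011001100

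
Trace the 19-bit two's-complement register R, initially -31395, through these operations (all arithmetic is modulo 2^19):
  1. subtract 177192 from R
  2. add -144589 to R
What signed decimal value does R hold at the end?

171112

Start: R = -31395 = 1111000010101011101.
R = -31395 − 177192 = -208587 = 1001101000100110101
R = -208587 + (-144589) = -353176; wraps to 171112 = 0101001110001101000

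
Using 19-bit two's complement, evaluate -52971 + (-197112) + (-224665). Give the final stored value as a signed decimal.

49540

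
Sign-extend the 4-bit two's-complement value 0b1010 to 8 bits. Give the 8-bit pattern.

11111010

MSB of 1010 is 1; replicate it into the new high bits.
1111|1010 → 11111010 (still -6).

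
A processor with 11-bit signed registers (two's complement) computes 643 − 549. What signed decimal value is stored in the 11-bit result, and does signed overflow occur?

94; no overflow

643 → 01010000011
549 → 01000100101
Subtract via negate-and-add: invert 01000100101 + 1 = 10111011011 (i.e. -549).
  01010000011
+ 10111011011
= 00001011110  (discard carry-out 1)
Result 00001011110: MSB = 0 → value 94.
Addends (after negating the subtrahend) have opposite signs, so signed overflow cannot occur.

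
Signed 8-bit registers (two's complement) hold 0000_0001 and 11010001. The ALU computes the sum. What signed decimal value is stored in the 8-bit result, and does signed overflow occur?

0000_0001 → 00000001 = 1 (signed)
11010001 = -47 (signed)
  00000001
+ 11010001
= 11010010
Result 11010010: MSB = 1 → 210 − 256 = -46.
Addends have opposite signs, so signed overflow cannot occur.

-46; no overflow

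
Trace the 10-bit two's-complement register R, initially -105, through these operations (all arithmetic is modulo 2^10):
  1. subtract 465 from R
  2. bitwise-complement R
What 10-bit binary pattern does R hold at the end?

Start: R = -105 = 1110010111.
R = -105 − 465 = -570; wraps to 454 = 0111000110
R = NOT 0111000110 = 1000111001 = -455

1000111001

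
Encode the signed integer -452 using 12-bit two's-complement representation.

|-452| = 452 = 000111000100 in 12 bits.
Invert the bits: 111000111011. Add 1: 111000111100.

111000111100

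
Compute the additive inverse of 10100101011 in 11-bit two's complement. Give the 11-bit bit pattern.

01011010101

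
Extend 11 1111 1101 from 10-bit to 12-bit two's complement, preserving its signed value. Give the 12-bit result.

MSB of 1111111101 is 1; replicate it into the new high bits.
11|1111111101 → 111111111101 (still -3).

111111111101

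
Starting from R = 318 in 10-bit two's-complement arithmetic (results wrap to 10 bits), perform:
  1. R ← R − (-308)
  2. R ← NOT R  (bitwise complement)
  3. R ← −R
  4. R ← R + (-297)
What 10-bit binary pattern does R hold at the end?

Start: R = 318 = 0100111110.
R = 318 − (-308) = 626; wraps to -398 = 1001110010
R = NOT 1001110010 = 0110001101 = 397
R = −(397) = -397 = 1001110011
R = -397 + (-297) = -694; wraps to 330 = 0101001010

0101001010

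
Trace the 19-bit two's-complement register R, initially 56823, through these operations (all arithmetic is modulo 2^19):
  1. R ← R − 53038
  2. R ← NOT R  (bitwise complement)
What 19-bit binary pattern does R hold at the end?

1111111000100110110

Start: R = 56823 = 0001101110111110111.
R = 56823 − 53038 = 3785 = 0000000111011001001
R = NOT 0000000111011001001 = 1111111000100110110 = -3786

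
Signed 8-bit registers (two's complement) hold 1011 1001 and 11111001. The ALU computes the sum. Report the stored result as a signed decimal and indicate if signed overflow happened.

1011 1001 → 10111001 = -71 (signed)
11111001 = -7 (signed)
  10111001
+ 11111001
= 10110010  (discard carry-out 1)
Result 10110010: MSB = 1 → 178 − 256 = -78.
Both addends are negative and so is the stored result: no signed overflow.

-78; no overflow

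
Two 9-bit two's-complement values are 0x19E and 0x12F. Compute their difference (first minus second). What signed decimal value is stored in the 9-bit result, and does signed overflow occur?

111; no overflow

0x19E = 110011110 = -98 (signed)
0x12F = 100101111 = -209 (signed)
Subtract via negate-and-add: invert 100101111 + 1 = 011010001 (i.e. 209).
  110011110
+ 011010001
= 001101111  (discard carry-out 1)
Result 001101111: MSB = 0 → value 111.
Addends (after negating the subtrahend) have opposite signs, so signed overflow cannot occur.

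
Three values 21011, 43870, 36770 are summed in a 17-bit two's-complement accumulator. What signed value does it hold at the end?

-29421

21011 + 43870 = 64881 (01111110101110001)
64881 + 36770 = 101651 → wraps to -29421 (11000110100010011)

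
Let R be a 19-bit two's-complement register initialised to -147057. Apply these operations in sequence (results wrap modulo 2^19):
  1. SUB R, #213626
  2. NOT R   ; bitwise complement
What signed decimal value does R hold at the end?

-163606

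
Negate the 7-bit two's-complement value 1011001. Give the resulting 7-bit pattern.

0100111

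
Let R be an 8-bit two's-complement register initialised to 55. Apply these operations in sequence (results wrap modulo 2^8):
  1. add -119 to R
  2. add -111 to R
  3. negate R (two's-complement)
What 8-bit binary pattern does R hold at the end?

10101111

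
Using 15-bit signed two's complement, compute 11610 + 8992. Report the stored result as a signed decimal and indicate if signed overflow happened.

-12166; overflow

11610 → 010110101011010
8992 → 010001100100000
  010110101011010
+ 010001100100000
= 101000001111010
Result 101000001111010: MSB = 1 → 20602 − 32768 = -12166.
Both addends are non-negative but the stored result is negative: signed overflow. The true value 11610 + 8992 = 20602 lies outside [-16384, 16383].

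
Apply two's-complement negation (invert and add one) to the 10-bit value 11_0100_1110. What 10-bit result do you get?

Invert: 0010110001. Add 1: 0010110010.
Check: 1101001110 = -178, 0010110010 = 178.

0010110010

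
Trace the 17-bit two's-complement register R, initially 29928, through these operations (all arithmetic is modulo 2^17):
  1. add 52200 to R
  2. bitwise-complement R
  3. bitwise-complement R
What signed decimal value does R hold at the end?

-48944

Start: R = 29928 = 00111010011101000.
R = 29928 + 52200 = 82128; wraps to -48944 = 10100000011010000
R = NOT 10100000011010000 = 01011111100101111 = 48943
R = NOT 01011111100101111 = 10100000011010000 = -48944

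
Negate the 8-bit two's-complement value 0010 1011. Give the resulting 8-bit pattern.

Invert: 11010100. Add 1: 11010101.

11010101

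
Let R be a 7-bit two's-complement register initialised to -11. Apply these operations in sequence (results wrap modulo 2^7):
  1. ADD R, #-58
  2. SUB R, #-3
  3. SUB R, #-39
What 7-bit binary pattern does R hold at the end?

1100101

Start: R = -11 = 1110101.
R = -11 + (-58) = -69; wraps to 59 = 0111011
R = 59 − (-3) = 62 = 0111110
R = 62 − (-39) = 101; wraps to -27 = 1100101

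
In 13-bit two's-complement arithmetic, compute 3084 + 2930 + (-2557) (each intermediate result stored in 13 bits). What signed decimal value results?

3457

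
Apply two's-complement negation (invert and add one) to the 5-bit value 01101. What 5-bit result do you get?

Invert: 10010. Add 1: 10011.
Check: 01101 = 13, 10011 = -13.

10011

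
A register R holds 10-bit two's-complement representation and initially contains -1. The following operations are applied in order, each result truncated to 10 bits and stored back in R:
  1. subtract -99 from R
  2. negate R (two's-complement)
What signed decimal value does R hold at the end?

Start: R = -1 = 1111111111.
R = -1 − (-99) = 98 = 0001100010
R = −(98) = -98 = 1110011110

-98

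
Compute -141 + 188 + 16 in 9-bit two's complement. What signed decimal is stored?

63

-141 + 188 = 47 (000101111)
47 + 16 = 63 (000111111)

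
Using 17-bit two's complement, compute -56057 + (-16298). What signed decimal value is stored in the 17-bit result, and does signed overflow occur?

58717; overflow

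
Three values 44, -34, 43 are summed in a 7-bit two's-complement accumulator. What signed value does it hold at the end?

53

44 + (-34) = 10 (0001010)
10 + 43 = 53 (0110101)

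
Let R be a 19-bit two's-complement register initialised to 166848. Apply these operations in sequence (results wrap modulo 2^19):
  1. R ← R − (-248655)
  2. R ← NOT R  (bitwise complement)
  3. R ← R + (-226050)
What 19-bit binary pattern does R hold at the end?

Start: R = 166848 = 0101000101111000000.
R = 166848 − (-248655) = 415503; wraps to -108785 = 1100101011100001111
R = NOT 1100101011100001111 = 0011010100011110000 = 108784
R = 108784 + (-226050) = -117266 = 1100011010111101110

1100011010111101110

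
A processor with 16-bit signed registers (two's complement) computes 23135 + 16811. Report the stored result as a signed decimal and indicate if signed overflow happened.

-25590; overflow

23135 → 0101101001011111
16811 → 0100000110101011
  0101101001011111
+ 0100000110101011
= 1001110000001010
Result 1001110000001010: MSB = 1 → 39946 − 65536 = -25590.
Both addends are non-negative but the stored result is negative: signed overflow. The true value 23135 + 16811 = 39946 lies outside [-32768, 32767].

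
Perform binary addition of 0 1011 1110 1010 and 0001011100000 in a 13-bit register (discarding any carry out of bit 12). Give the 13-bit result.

  0101111101010
+ 0001011100000
= 0111011001010

0111011001010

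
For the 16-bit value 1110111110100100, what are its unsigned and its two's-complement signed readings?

Unsigned: 1110111110100100 = 61348.
Signed: MSB=1 → 61348 − 65536 = -4188.

unsigned = 61348, signed = -4188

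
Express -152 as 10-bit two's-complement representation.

1101101000

|-152| = 152 = 0010011000 in 10 bits.
Invert the bits: 1101100111. Add 1: 1101101000.
Check: 1101101000 reads as 872 − 1024 = -152.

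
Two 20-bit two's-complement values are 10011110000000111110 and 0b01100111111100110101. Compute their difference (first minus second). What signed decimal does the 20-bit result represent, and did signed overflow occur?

10011110000000111110 = -401346 (signed)
0b01100111111100110101 → 01100111111100110101 = 425781 (signed)
Subtract via negate-and-add: invert 01100111111100110101 + 1 = 10011000000011001011 (i.e. -425781).
  10011110000000111110
+ 10011000000011001011
= 00110110000100001001  (discard carry-out 1)
Result 00110110000100001001: MSB = 0 → value 221449.
Both addends (after negating the subtrahend) are negative but the stored result is non-negative: signed overflow. The true value -401346 − 425781 = -827127 lies outside [-524288, 524287].

221449; overflow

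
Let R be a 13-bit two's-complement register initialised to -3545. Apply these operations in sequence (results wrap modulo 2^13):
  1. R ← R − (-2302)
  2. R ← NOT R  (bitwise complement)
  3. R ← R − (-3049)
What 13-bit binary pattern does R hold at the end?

Start: R = -3545 = 1001000100111.
R = -3545 − (-2302) = -1243 = 1101100100101
R = NOT 1101100100101 = 0010011011010 = 1242
R = 1242 − (-3049) = 4291; wraps to -3901 = 1000011000011

1000011000011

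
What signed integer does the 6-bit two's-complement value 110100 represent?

MSB is 1, so the value is negative.
Invert: 001011. Add 1: 001100 = 12. So the value is −12.

-12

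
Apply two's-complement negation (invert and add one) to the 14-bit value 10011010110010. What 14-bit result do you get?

Invert: 01100101001101. Add 1: 01100101001110.
Check: 10011010110010 = -6478, 01100101001110 = 6478.

01100101001110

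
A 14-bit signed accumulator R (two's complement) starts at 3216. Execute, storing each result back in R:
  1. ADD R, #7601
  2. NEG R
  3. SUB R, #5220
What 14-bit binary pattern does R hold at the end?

00000101011011

Start: R = 3216 = 00110010010000.
R = 3216 + 7601 = 10817; wraps to -5567 = 10101001000001
R = −(-5567) = 5567 = 01010110111111
R = 5567 − 5220 = 347 = 00000101011011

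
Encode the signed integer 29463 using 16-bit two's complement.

0111001100010111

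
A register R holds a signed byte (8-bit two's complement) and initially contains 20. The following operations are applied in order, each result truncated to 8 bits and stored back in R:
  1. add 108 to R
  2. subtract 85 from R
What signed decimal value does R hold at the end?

Start: R = 20 = 00010100.
R = 20 + 108 = 128; wraps to -128 = 10000000
R = -128 − 85 = -213; wraps to 43 = 00101011

43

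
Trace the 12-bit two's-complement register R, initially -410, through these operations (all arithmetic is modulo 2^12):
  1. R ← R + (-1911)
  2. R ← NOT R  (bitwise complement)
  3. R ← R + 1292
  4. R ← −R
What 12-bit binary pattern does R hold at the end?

Start: R = -410 = 111001100110.
R = -410 + (-1911) = -2321; wraps to 1775 = 011011101111
R = NOT 011011101111 = 100100010000 = -1776
R = -1776 + 1292 = -484 = 111000011100
R = −(-484) = 484 = 000111100100

000111100100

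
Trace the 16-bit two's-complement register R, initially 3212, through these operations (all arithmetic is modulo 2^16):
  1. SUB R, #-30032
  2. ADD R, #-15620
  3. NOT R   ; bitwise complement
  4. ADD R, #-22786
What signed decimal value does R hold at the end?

25125

Start: R = 3212 = 0000110010001100.
R = 3212 − (-30032) = 33244; wraps to -32292 = 1000000111011100
R = -32292 + (-15620) = -47912; wraps to 17624 = 0100010011011000
R = NOT 0100010011011000 = 1011101100100111 = -17625
R = -17625 + (-22786) = -40411; wraps to 25125 = 0110001000100101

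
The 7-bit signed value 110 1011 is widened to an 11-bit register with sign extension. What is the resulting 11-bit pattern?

11111101011

MSB of 1101011 is 1; replicate it into the new high bits.
1111|1101011 → 11111101011 (still -21).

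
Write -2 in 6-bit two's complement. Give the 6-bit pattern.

|-2| = 2 = 000010 in 6 bits.
Invert the bits: 111101. Add 1: 111110.

111110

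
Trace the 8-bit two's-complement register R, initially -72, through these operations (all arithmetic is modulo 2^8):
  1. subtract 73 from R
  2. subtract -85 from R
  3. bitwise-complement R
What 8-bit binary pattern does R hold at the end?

00111011

Start: R = -72 = 10111000.
R = -72 − 73 = -145; wraps to 111 = 01101111
R = 111 − (-85) = 196; wraps to -60 = 11000100
R = NOT 11000100 = 00111011 = 59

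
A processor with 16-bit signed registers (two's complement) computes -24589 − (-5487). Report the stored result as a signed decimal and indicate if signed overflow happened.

-19102; no overflow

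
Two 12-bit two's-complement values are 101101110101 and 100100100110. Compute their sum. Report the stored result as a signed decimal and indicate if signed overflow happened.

1179; overflow

101101110101 = -1163 (signed)
100100100110 = -1754 (signed)
  101101110101
+ 100100100110
= 010010011011  (discard carry-out 1)
Result 010010011011: MSB = 0 → value 1179.
Both addends are negative but the stored result is non-negative: signed overflow. The true value -1163 + (-1754) = -2917 lies outside [-2048, 2047].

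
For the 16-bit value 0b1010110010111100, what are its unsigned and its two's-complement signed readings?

unsigned = 44220, signed = -21316

Unsigned: 1010110010111100 = 44220.
Signed: MSB=1 → 44220 − 65536 = -21316.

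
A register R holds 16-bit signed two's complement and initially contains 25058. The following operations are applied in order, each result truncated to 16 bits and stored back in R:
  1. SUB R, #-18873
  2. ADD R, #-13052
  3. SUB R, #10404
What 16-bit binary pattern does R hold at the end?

0100111111111011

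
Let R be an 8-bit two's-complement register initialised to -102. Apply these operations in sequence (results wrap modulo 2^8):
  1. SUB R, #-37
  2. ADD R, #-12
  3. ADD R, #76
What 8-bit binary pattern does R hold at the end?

Start: R = -102 = 10011010.
R = -102 − (-37) = -65 = 10111111
R = -65 + (-12) = -77 = 10110011
R = -77 + 76 = -1 = 11111111

11111111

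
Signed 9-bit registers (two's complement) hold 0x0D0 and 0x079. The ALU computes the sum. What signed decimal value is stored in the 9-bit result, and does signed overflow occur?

0x0D0 = 011010000 = 208 (signed)
0x079 = 001111001 = 121 (signed)
  011010000
+ 001111001
= 101001001
Result 101001001: MSB = 1 → 329 − 512 = -183.
Both addends are non-negative but the stored result is negative: signed overflow. The true value 208 + 121 = 329 lies outside [-256, 255].

-183; overflow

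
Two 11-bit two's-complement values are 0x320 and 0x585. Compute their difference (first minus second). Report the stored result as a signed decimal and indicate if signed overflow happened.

0x320 = 01100100000 = 800 (signed)
0x585 = 10110000101 = -635 (signed)
Subtract via negate-and-add: invert 10110000101 + 1 = 01001111011 (i.e. 635).
  01100100000
+ 01001111011
= 10110011011
Result 10110011011: MSB = 1 → 1435 − 2048 = -613.
Both addends (after negating the subtrahend) are non-negative but the stored result is negative: signed overflow. The true value 800 − (-635) = 1435 lies outside [-1024, 1023].

-613; overflow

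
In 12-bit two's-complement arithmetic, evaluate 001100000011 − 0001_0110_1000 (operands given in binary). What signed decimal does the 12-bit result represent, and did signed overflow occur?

001100000011 = 771 (signed)
0001_0110_1000 → 000101101000 = 360 (signed)
Subtract via negate-and-add: invert 000101101000 + 1 = 111010011000 (i.e. -360).
  001100000011
+ 111010011000
= 000110011011  (discard carry-out 1)
Result 000110011011: MSB = 0 → value 411.
Addends (after negating the subtrahend) have opposite signs, so signed overflow cannot occur.

411; no overflow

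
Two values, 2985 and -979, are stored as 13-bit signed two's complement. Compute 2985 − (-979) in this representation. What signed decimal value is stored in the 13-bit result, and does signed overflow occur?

2985 → 0101110101001
-979 → 1110000101101
Subtract via negate-and-add: invert 1110000101101 + 1 = 0001111010011 (i.e. 979).
  0101110101001
+ 0001111010011
= 0111101111100
Result 0111101111100: MSB = 0 → value 3964.
Both addends (after negating the subtrahend) are non-negative and so is the stored result: no signed overflow.

3964; no overflow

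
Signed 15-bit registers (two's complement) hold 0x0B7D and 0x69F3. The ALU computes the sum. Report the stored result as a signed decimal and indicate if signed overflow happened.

-2704; no overflow

0x0B7D = 000101101111101 = 2941 (signed)
0x69F3 = 110100111110011 = -5645 (signed)
  000101101111101
+ 110100111110011
= 111010101110000
Result 111010101110000: MSB = 1 → 30064 − 32768 = -2704.
Addends have opposite signs, so signed overflow cannot occur.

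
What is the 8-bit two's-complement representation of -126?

10000010

|-126| = 126 = 01111110 in 8 bits.
Invert the bits: 10000001. Add 1: 10000010.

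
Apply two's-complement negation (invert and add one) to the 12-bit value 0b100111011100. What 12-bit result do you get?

Invert: 011000100011. Add 1: 011000100100.
Check: 100111011100 = -1572, 011000100100 = 1572.

011000100100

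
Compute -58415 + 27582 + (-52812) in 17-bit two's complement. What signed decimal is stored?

-58415 + 27582 = -30833 (11000011110001111)
-30833 + (-52812) = -83645 → wraps to 47427 (01011100101000011)

47427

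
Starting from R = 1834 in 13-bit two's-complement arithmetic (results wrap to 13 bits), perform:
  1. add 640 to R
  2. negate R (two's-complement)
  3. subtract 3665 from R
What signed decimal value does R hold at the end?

2053

Start: R = 1834 = 0011100101010.
R = 1834 + 640 = 2474 = 0100110101010
R = −(2474) = -2474 = 1011001010110
R = -2474 − 3665 = -6139; wraps to 2053 = 0100000000101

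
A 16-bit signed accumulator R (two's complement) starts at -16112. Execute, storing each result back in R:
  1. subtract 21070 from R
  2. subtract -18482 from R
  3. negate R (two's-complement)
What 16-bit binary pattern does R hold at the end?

0100100100001100

Start: R = -16112 = 1100000100010000.
R = -16112 − 21070 = -37182; wraps to 28354 = 0110111011000010
R = 28354 − (-18482) = 46836; wraps to -18700 = 1011011011110100
R = −(-18700) = 18700 = 0100100100001100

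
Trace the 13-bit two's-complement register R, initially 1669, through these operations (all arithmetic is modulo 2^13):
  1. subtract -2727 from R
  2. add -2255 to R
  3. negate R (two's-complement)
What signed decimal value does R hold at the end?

-2141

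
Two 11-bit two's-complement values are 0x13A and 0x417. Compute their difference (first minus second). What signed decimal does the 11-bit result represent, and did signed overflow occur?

-733; overflow

0x13A = 00100111010 = 314 (signed)
0x417 = 10000010111 = -1001 (signed)
Subtract via negate-and-add: invert 10000010111 + 1 = 01111101001 (i.e. 1001).
  00100111010
+ 01111101001
= 10100100011
Result 10100100011: MSB = 1 → 1315 − 2048 = -733.
Both addends (after negating the subtrahend) are non-negative but the stored result is negative: signed overflow. The true value 314 − (-1001) = 1315 lies outside [-1024, 1023].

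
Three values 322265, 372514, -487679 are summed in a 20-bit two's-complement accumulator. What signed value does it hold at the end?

322265 + 372514 = 694779 → wraps to -353797 (10101001100111111011)
-353797 + (-487679) = -841476 → wraps to 207100 (00110010100011111100)

207100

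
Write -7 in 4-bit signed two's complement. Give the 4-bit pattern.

|-7| = 7 = 0111 in 4 bits.
Invert the bits: 1000. Add 1: 1001.
Check: 1001 reads as 9 − 16 = -7.

1001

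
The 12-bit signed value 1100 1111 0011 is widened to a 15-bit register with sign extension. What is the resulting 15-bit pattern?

MSB of 110011110011 is 1; replicate it into the new high bits.
111|110011110011 → 111110011110011 (still -781).

111110011110011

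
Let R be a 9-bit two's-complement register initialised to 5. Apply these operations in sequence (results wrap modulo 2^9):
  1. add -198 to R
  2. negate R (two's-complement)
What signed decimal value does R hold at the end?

Start: R = 5 = 000000101.
R = 5 + (-198) = -193 = 100111111
R = −(-193) = 193 = 011000001

193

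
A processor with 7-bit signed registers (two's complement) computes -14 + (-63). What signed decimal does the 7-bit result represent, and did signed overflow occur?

-14 → 1110010
-63 → 1000001
  1110010
+ 1000001
= 0110011  (discard carry-out 1)
Result 0110011: MSB = 0 → value 51.
Both addends are negative but the stored result is non-negative: signed overflow. The true value -14 + (-63) = -77 lies outside [-64, 63].

51; overflow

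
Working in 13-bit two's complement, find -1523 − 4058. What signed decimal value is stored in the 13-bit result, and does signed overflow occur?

2611; overflow

-1523 → 1101000001101
4058 → 0111111011010
Subtract via negate-and-add: invert 0111111011010 + 1 = 1000000100110 (i.e. -4058).
  1101000001101
+ 1000000100110
= 0101000110011  (discard carry-out 1)
Result 0101000110011: MSB = 0 → value 2611.
Both addends (after negating the subtrahend) are negative but the stored result is non-negative: signed overflow. The true value -1523 − 4058 = -5581 lies outside [-4096, 4095].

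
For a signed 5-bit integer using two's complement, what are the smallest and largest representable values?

min = -16, max = 15

Minimum: −2^4 = -16.
Maximum: 2^4 − 1 = 15.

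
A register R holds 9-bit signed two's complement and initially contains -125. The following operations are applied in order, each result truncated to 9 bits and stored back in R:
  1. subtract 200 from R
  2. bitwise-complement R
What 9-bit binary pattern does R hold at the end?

Start: R = -125 = 110000011.
R = -125 − 200 = -325; wraps to 187 = 010111011
R = NOT 010111011 = 101000100 = -188

101000100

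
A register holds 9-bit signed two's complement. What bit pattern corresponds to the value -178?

101001110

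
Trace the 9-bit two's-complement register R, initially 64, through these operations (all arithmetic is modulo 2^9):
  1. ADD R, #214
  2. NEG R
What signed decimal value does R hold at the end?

Start: R = 64 = 001000000.
R = 64 + 214 = 278; wraps to -234 = 100010110
R = −(-234) = 234 = 011101010

234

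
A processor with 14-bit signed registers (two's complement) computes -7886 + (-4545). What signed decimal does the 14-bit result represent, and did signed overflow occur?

3953; overflow

-7886 → 10000100110010
-4545 → 10111000111111
  10000100110010
+ 10111000111111
= 00111101110001  (discard carry-out 1)
Result 00111101110001: MSB = 0 → value 3953.
Both addends are negative but the stored result is non-negative: signed overflow. The true value -7886 + (-4545) = -12431 lies outside [-8192, 8191].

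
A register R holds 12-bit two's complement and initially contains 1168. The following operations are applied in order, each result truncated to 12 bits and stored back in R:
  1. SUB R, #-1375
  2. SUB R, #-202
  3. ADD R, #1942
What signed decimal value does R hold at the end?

591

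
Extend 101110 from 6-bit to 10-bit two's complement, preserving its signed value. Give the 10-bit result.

1111101110

MSB of 101110 is 1; replicate it into the new high bits.
1111|101110 → 1111101110 (still -18).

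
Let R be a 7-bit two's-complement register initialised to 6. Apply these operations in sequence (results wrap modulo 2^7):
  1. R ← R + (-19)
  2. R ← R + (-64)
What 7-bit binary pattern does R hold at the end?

Start: R = 6 = 0000110.
R = 6 + (-19) = -13 = 1110011
R = -13 + (-64) = -77; wraps to 51 = 0110011

0110011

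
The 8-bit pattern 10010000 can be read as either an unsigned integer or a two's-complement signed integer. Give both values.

Unsigned: 10010000 = 144.
Signed: MSB=1 → 144 − 256 = -112.

unsigned = 144, signed = -112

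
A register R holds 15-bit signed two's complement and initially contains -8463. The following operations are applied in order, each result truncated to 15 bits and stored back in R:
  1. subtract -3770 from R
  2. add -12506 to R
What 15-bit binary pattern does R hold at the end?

Start: R = -8463 = 101111011110001.
R = -8463 − (-3770) = -4693 = 110110110101011
R = -4693 + (-12506) = -17199; wraps to 15569 = 011110011010001

011110011010001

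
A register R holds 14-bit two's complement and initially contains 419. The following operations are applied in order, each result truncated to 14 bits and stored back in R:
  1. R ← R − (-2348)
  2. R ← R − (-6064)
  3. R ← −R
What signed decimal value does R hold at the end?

Start: R = 419 = 00000110100011.
R = 419 − (-2348) = 2767 = 00101011001111
R = 2767 − (-6064) = 8831; wraps to -7553 = 10001001111111
R = −(-7553) = 7553 = 01110110000001

7553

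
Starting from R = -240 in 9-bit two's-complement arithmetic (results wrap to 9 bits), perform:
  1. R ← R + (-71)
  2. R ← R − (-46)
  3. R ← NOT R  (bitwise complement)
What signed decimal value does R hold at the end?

Start: R = -240 = 100010000.
R = -240 + (-71) = -311; wraps to 201 = 011001001
R = 201 − (-46) = 247 = 011110111
R = NOT 011110111 = 100001000 = -248

-248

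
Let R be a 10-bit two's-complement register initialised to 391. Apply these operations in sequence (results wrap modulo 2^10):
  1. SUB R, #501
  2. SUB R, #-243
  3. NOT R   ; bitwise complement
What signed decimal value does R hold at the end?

-134

Start: R = 391 = 0110000111.
R = 391 − 501 = -110 = 1110010010
R = -110 − (-243) = 133 = 0010000101
R = NOT 0010000101 = 1101111010 = -134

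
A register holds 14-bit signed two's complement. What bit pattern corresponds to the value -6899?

|-6899| = 6899 = 01101011110011 in 14 bits.
Invert the bits: 10010100001100. Add 1: 10010100001101.

10010100001101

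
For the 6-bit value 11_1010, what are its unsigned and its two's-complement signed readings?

Unsigned: 111010 = 58.
Signed: MSB=1 → 58 − 64 = -6.

unsigned = 58, signed = -6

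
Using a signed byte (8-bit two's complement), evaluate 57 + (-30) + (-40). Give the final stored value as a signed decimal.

57 + (-30) = 27 (00011011)
27 + (-40) = -13 (11110011)

-13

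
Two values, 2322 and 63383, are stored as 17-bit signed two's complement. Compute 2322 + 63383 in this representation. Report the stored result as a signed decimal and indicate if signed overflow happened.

-65367; overflow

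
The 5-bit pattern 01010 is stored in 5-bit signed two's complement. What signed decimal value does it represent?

MSB is 0, so the value is non-negative: 01010 = 10.

10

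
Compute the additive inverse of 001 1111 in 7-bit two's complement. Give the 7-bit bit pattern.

1100001

Invert: 1100000. Add 1: 1100001.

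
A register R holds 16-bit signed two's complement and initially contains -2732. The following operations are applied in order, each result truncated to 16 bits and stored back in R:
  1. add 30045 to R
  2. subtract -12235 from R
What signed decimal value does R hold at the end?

-25988

Start: R = -2732 = 1111010101010100.
R = -2732 + 30045 = 27313 = 0110101010110001
R = 27313 − (-12235) = 39548; wraps to -25988 = 1001101001111100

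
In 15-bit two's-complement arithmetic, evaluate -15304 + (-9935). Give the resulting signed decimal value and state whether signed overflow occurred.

7529; overflow

-15304 → 100010000111000
-9935 → 101100100110001
  100010000111000
+ 101100100110001
= 001110101101001  (discard carry-out 1)
Result 001110101101001: MSB = 0 → value 7529.
Both addends are negative but the stored result is non-negative: signed overflow. The true value -15304 + (-9935) = -25239 lies outside [-16384, 16383].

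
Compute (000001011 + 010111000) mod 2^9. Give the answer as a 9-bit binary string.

011000011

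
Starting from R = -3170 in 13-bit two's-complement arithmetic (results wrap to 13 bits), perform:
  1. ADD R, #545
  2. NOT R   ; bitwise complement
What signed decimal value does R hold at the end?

2624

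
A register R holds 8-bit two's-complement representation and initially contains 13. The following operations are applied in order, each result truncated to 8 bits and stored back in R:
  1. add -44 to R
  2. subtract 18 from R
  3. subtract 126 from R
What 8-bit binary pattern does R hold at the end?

01010001

Start: R = 13 = 00001101.
R = 13 + (-44) = -31 = 11100001
R = -31 − 18 = -49 = 11001111
R = -49 − 126 = -175; wraps to 81 = 01010001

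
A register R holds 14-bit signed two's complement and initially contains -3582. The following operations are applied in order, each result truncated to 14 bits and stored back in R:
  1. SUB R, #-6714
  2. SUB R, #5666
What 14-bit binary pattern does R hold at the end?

11011000011010

Start: R = -3582 = 11001000000010.
R = -3582 − (-6714) = 3132 = 00110000111100
R = 3132 − 5666 = -2534 = 11011000011010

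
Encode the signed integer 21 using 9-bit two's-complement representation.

21 is non-negative, so write it directly in 9 bits: 000010101.

000010101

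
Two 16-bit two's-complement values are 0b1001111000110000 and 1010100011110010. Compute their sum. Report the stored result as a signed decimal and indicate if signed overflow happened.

18210; overflow

0b1001111000110000 → 1001111000110000 = -25040 (signed)
1010100011110010 = -22286 (signed)
  1001111000110000
+ 1010100011110010
= 0100011100100010  (discard carry-out 1)
Result 0100011100100010: MSB = 0 → value 18210.
Both addends are negative but the stored result is non-negative: signed overflow. The true value -25040 + (-22286) = -47326 lies outside [-32768, 32767].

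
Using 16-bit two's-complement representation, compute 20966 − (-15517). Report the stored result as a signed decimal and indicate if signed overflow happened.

-29053; overflow

20966 → 0101000111100110
-15517 → 1100001101100011
Subtract via negate-and-add: invert 1100001101100011 + 1 = 0011110010011101 (i.e. 15517).
  0101000111100110
+ 0011110010011101
= 1000111010000011
Result 1000111010000011: MSB = 1 → 36483 − 65536 = -29053.
Both addends (after negating the subtrahend) are non-negative but the stored result is negative: signed overflow. The true value 20966 − (-15517) = 36483 lies outside [-32768, 32767].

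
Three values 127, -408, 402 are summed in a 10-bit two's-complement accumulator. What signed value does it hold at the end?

127 + (-408) = -281 (1011100111)
-281 + 402 = 121 (0001111001)

121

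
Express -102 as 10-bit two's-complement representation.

1110011010

|-102| = 102 = 0001100110 in 10 bits.
Invert the bits: 1110011001. Add 1: 1110011010.
Check: 1110011010 reads as 922 − 1024 = -102.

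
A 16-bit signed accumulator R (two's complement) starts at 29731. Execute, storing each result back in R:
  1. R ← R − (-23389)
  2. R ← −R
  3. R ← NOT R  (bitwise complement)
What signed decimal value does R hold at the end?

Start: R = 29731 = 0111010000100011.
R = 29731 − (-23389) = 53120; wraps to -12416 = 1100111110000000
R = −(-12416) = 12416 = 0011000010000000
R = NOT 0011000010000000 = 1100111101111111 = -12417

-12417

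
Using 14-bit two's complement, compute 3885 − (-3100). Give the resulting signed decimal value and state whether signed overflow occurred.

3885 → 00111100101101
-3100 → 11001111100100
Subtract via negate-and-add: invert 11001111100100 + 1 = 00110000011100 (i.e. 3100).
  00111100101101
+ 00110000011100
= 01101101001001
Result 01101101001001: MSB = 0 → value 6985.
Both addends (after negating the subtrahend) are non-negative and so is the stored result: no signed overflow.

6985; no overflow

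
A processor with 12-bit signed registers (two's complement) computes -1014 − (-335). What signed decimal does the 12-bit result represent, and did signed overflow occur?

-1014 → 110000001010
-335 → 111010110001
Subtract via negate-and-add: invert 111010110001 + 1 = 000101001111 (i.e. 335).
  110000001010
+ 000101001111
= 110101011001
Result 110101011001: MSB = 1 → 3417 − 4096 = -679.
Addends (after negating the subtrahend) have opposite signs, so signed overflow cannot occur.

-679; no overflow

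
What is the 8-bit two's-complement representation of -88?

|-88| = 88 = 01011000 in 8 bits.
Invert the bits: 10100111. Add 1: 10101000.

10101000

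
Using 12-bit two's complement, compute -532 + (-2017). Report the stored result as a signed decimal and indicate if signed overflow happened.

1547; overflow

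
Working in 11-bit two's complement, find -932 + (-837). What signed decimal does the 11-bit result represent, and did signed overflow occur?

279; overflow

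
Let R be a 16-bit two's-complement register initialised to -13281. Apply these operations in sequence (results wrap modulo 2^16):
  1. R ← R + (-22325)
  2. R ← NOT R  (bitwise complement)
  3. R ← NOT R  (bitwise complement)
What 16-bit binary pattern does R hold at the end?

Start: R = -13281 = 1100110000011111.
R = -13281 + (-22325) = -35606; wraps to 29930 = 0111010011101010
R = NOT 0111010011101010 = 1000101100010101 = -29931
R = NOT 1000101100010101 = 0111010011101010 = 29930

0111010011101010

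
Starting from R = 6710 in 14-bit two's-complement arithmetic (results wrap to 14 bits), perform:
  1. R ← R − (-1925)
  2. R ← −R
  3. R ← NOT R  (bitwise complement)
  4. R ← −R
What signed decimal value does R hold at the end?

Start: R = 6710 = 01101000110110.
R = 6710 − (-1925) = 8635; wraps to -7749 = 10000110111011
R = −(-7749) = 7749 = 01111001000101
R = NOT 01111001000101 = 10000110111010 = -7750
R = −(-7750) = 7750 = 01111001000110

7750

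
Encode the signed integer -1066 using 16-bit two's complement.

1111101111010110

|-1066| = 1066 = 0000010000101010 in 16 bits.
Invert the bits: 1111101111010101. Add 1: 1111101111010110.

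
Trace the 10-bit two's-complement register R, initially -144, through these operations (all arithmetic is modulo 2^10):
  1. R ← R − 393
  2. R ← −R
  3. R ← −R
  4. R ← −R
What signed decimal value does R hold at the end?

Start: R = -144 = 1101110000.
R = -144 − 393 = -537; wraps to 487 = 0111100111
R = −(487) = -487 = 1000011001
R = −(-487) = 487 = 0111100111
R = −(487) = -487 = 1000011001

-487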